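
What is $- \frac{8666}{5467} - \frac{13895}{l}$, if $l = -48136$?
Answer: $- \frac{402813}{310696} \approx -1.2965$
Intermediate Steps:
$- \frac{8666}{5467} - \frac{13895}{l} = - \frac{8666}{5467} - \frac{13895}{-48136} = \left(-8666\right) \frac{1}{5467} - - \frac{13895}{48136} = - \frac{1238}{781} + \frac{13895}{48136} = - \frac{402813}{310696}$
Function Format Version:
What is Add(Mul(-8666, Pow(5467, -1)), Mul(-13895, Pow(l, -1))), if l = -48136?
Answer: Rational(-402813, 310696) ≈ -1.2965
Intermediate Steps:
Add(Mul(-8666, Pow(5467, -1)), Mul(-13895, Pow(l, -1))) = Add(Mul(-8666, Pow(5467, -1)), Mul(-13895, Pow(-48136, -1))) = Add(Mul(-8666, Rational(1, 5467)), Mul(-13895, Rational(-1, 48136))) = Add(Rational(-1238, 781), Rational(13895, 48136)) = Rational(-402813, 310696)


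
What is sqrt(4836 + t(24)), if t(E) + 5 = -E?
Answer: sqrt(4807) ≈ 69.333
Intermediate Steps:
t(E) = -5 - E
sqrt(4836 + t(24)) = sqrt(4836 + (-5 - 1*24)) = sqrt(4836 + (-5 - 24)) = sqrt(4836 - 29) = sqrt(4807)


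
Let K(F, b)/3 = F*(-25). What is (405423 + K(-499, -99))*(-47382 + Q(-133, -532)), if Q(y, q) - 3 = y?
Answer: -21040594176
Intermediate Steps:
K(F, b) = -75*F (K(F, b) = 3*(F*(-25)) = 3*(-25*F) = -75*F)
Q(y, q) = 3 + y
(405423 + K(-499, -99))*(-47382 + Q(-133, -532)) = (405423 - 75*(-499))*(-47382 + (3 - 133)) = (405423 + 37425)*(-47382 - 130) = 442848*(-47512) = -21040594176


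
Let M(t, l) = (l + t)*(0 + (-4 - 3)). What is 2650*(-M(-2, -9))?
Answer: -204050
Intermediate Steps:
M(t, l) = -7*l - 7*t (M(t, l) = (l + t)*(0 - 7) = (l + t)*(-7) = -7*l - 7*t)
2650*(-M(-2, -9)) = 2650*(-(-7*(-9) - 7*(-2))) = 2650*(-(63 + 14)) = 2650*(-1*77) = 2650*(-77) = -204050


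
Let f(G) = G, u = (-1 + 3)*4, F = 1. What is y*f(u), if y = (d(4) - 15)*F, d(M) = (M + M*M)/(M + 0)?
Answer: -80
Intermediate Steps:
u = 8 (u = 2*4 = 8)
d(M) = (M + M²)/M
y = -10 (y = ((1 + 4) - 15)*1 = (5 - 15)*1 = -10*1 = -10)
y*f(u) = -10*8 = -80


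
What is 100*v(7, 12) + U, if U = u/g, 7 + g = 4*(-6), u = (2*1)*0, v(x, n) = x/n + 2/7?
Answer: 1825/21 ≈ 86.905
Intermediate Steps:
v(x, n) = 2/7 + x/n (v(x, n) = x/n + 2*(1/7) = x/n + 2/7 = 2/7 + x/n)
u = 0 (u = 2*0 = 0)
g = -31 (g = -7 + 4*(-6) = -7 - 24 = -31)
U = 0 (U = 0/(-31) = 0*(-1/31) = 0)
100*v(7, 12) + U = 100*(2/7 + 7/12) + 0 = 100*(73/84) + 0 = 1825/21 + 0 = 1825/21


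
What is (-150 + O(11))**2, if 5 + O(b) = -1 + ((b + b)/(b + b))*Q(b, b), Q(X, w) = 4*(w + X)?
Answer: 4624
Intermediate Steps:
Q(X, w) = 4*X + 4*w (Q(X, w) = 4*(X + w) = 4*X + 4*w)
O(b) = -6 + 8*b (O(b) = -5 + (-1 + ((b + b)/(b + b))*(4*b + 4*b)) = -5 + (-1 + ((2*b)/((2*b)))*(8*b)) = -5 + (-1 + ((2*b)*(1/(2*b)))*(8*b)) = -5 + (-1 + 1*(8*b)) = -5 + (-1 + 8*b) = -6 + 8*b)
(-150 + O(11))**2 = (-150 + (-6 + 8*11))**2 = (-150 + (-6 + 88))**2 = (-150 + 82)**2 = (-68)**2 = 4624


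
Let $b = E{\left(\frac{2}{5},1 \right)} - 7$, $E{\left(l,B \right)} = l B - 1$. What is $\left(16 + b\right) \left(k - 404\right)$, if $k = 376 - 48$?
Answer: $- \frac{3192}{5} \approx -638.4$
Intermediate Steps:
$E{\left(l,B \right)} = -1 + B l$ ($E{\left(l,B \right)} = B l - 1 = -1 + B l$)
$b = - \frac{38}{5}$ ($b = \left(-1 + 1 \cdot \frac{2}{5}\right) - 7 = \left(-1 + \frac{2}{5}\right) - 7 = - \frac{3}{5} - 7 = - \frac{38}{5} \approx -7.6$)
$k = 328$
$\left(16 + b\right) \left(k - 404\right) = \left(16 - \frac{38}{5}\right) \left(328 - 404\right) = \frac{42}{5} \left(-76\right) = - \frac{3192}{5}$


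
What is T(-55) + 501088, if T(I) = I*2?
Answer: 500978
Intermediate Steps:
T(I) = 2*I
T(-55) + 501088 = 2*(-55) + 501088 = -110 + 501088 = 500978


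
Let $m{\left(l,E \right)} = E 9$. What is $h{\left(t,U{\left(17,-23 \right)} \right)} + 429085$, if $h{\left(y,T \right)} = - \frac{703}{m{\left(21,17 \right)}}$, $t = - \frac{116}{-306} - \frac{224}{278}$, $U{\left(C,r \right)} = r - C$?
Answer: $\frac{65649302}{153} \approx 4.2908 \cdot 10^{5}$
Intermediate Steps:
$m{\left(l,E \right)} = 9 E$
$t = - \frac{9074}{21267}$ ($t = \left(-116\right) \left(- \frac{1}{306}\right) - \frac{112}{139} = \frac{58}{153} - \frac{112}{139} = - \frac{9074}{21267} \approx -0.42667$)
$h{\left(y,T \right)} = - \frac{703}{153}$ ($h{\left(y,T \right)} = - \frac{703}{9 \cdot 17} = - \frac{703}{153}$)
$h{\left(t,U{\left(17,-23 \right)} \right)} + 429085 = - \frac{703}{153} + 429085 = \frac{65649302}{153}$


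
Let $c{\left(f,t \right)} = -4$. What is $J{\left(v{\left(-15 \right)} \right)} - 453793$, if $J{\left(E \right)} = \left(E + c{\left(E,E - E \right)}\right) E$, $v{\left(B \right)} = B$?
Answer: $-453508$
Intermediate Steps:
$J{\left(E \right)} = E \left(-4 + E\right)$ ($J{\left(E \right)} = \left(E - 4\right) E = \left(-4 + E\right) E = E \left(-4 + E\right)$)
$J{\left(v{\left(-15 \right)} \right)} - 453793 = - 15 \left(-4 - 15\right) - 453793 = \left(-15\right) \left(-19\right) - 453793 = 285 - 453793 = -453508$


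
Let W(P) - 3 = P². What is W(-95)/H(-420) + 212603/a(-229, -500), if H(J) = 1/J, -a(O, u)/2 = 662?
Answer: -5020502843/1324 ≈ -3.7919e+6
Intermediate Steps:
a(O, u) = -1324 (a(O, u) = -2*662 = -1324)
W(P) = 3 + P²
W(-95)/H(-420) + 212603/a(-229, -500) = (3 + (-95)²)/(1/(-420)) + 212603/(-1324) = (3 + 9025)/(-1/420) + 212603*(-1/1324) = 9028*(-420) - 212603/1324 = -3791760 - 212603/1324 = -5020502843/1324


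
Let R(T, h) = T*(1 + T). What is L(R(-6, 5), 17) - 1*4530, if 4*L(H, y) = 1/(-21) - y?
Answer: -190439/42 ≈ -4534.3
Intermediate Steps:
L(H, y) = -1/84 - y/4 (L(H, y) = (1/(-21) - y)/4 = (-1/21 - y)/4 = -1/84 - y/4)
L(R(-6, 5), 17) - 1*4530 = (-1/84 - 1/4*17) - 1*4530 = (-1/84 - 17/4) - 4530 = -179/42 - 4530 = -190439/42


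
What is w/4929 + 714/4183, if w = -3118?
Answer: -9523288/20618007 ≈ -0.46189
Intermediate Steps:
w/4929 + 714/4183 = -3118/4929 + 714/4183 = -9523288/20618007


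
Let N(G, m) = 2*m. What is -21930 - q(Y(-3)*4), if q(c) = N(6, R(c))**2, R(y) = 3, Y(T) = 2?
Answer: -21966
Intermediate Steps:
q(c) = 36 (q(c) = (2*3)**2 = 6**2 = 36)
-21930 - q(Y(-3)*4) = -21930 - 1*36 = -21930 - 36 = -21966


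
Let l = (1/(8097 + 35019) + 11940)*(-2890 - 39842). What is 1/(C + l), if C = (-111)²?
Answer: -3593/1833176481648 ≈ -1.9600e-9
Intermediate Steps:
l = -1833220751001/3593 (l = (1/43116 + 11940)*(-42732) = (514805041/43116)*(-42732) = -1833220751001/3593 ≈ -5.1022e+8)
C = 12321
1/(C + l) = 1/(12321 - 1833220751001/3593) = 1/(-1833176481648/3593) = -3593/1833176481648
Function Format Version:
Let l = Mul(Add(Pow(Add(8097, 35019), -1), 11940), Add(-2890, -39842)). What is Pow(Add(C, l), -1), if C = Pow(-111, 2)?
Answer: Rational(-3593, 1833176481648) ≈ -1.9600e-9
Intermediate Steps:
l = Rational(-1833220751001, 3593) (l = Mul(Add(Pow(43116, -1), 11940), -42732) = Mul(Add(Rational(1, 43116), 11940), -42732) = Mul(Rational(514805041, 43116), -42732) = Rational(-1833220751001, 3593) ≈ -5.1022e+8)
C = 12321
Pow(Add(C, l), -1) = Pow(Add(12321, Rational(-1833220751001, 3593)), -1) = Pow(Rational(-1833176481648, 3593), -1) = Rational(-3593, 1833176481648)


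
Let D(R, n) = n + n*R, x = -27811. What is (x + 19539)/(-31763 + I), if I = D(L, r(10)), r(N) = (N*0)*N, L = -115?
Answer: 8272/31763 ≈ 0.26043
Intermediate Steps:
r(N) = 0 (r(N) = 0*N = 0)
D(R, n) = n + R*n
I = 0 (I = 0*(1 - 115) = 0*(-114) = 0)
(x + 19539)/(-31763 + I) = (-27811 + 19539)/(-31763 + 0) = -8272/(-31763) = -8272*(-1/31763) = 8272/31763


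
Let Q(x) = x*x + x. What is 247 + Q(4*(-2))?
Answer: 303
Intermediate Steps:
Q(x) = x + x² (Q(x) = x² + x = x + x²)
247 + Q(4*(-2)) = 247 + (4*(-2))*(1 + 4*(-2)) = 247 - 8*(1 - 8) = 247 - 8*(-7) = 247 + 56 = 303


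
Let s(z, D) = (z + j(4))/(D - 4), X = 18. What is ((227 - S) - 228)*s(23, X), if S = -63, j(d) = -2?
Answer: 93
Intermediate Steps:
s(z, D) = (-2 + z)/(-4 + D) (s(z, D) = (z - 2)/(D - 4) = (-2 + z)/(-4 + D))
((227 - S) - 228)*s(23, X) = ((227 - 1*(-63)) - 228)*((-2 + 23)/(-4 + 18)) = ((227 + 63) - 228)*(21/14) = (290 - 228)*((1/14)*21) = 62*(3/2) = 93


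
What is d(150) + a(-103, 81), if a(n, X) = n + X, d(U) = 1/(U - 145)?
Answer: -109/5 ≈ -21.800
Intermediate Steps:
d(U) = 1/(-145 + U)
a(n, X) = X + n
d(150) + a(-103, 81) = 1/(-145 + 150) + (81 - 103) = 1/5 - 22 = -109/5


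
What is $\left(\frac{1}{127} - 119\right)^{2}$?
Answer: $\frac{228372544}{16129} \approx 14159.0$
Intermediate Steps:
$\left(\frac{1}{127} - 119\right)^{2} = \left(- \frac{15112}{127}\right)^{2} = \frac{228372544}{16129}$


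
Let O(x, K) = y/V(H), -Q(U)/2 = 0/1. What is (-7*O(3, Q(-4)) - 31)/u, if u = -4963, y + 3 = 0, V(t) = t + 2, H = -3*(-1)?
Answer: 134/24815 ≈ 0.0054000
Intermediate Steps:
H = 3
V(t) = 2 + t
y = -3 (y = -3 + 0 = -3)
Q(U) = 0 (Q(U) = -0/1 = -0 = -2*0 = 0)
O(x, K) = -⅗ (O(x, K) = -3/(2 + 3) = -3/5 = -3*⅕ = -⅗)
(-7*O(3, Q(-4)) - 31)/u = (-7*(-⅗) - 31)/(-4963) = (21/5 - 31)*(-1/4963) = -134/5*(-1/4963) = 134/24815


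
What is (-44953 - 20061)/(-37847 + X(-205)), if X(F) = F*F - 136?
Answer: -32507/2021 ≈ -16.085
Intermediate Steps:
X(F) = -136 + F**2 (X(F) = F**2 - 136 = -136 + F**2)
(-44953 - 20061)/(-37847 + X(-205)) = (-44953 - 20061)/(-37847 + (-136 + (-205)**2)) = -65014/(-37847 + (-136 + 42025)) = -65014/(-37847 + 41889) = -65014/4042 = -65014*1/4042 = -32507/2021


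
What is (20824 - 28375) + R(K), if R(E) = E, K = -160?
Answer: -7711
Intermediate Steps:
(20824 - 28375) + R(K) = (20824 - 28375) - 160 = -7551 - 160 = -7711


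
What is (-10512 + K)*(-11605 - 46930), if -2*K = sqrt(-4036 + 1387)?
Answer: 615319920 + 58535*I*sqrt(2649)/2 ≈ 6.1532e+8 + 1.5064e+6*I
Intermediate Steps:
K = -I*sqrt(2649)/2 (K = -sqrt(-4036 + 1387)/2 = -I*sqrt(2649)/2 ≈ -25.734*I)
(-10512 + K)*(-11605 - 46930) = (-10512 - I*sqrt(2649)/2)*(-11605 - 46930) = (-10512 - I*sqrt(2649)/2)*(-58535) = 615319920 + 58535*I*sqrt(2649)/2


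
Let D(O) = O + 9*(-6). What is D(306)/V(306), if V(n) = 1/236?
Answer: 59472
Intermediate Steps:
D(O) = -54 + O (D(O) = O - 54 = -54 + O)
V(n) = 1/236
D(306)/V(306) = (-54 + 306)/(1/236) = 252*236 = 59472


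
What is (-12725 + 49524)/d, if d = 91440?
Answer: 36799/91440 ≈ 0.40244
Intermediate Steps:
(-12725 + 49524)/d = (-12725 + 49524)/91440 = 36799*(1/91440) = 36799/91440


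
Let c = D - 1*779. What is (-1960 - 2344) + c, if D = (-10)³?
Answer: -6083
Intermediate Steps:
D = -1000
c = -1779 (c = -1000 - 1*779 = -1000 - 779 = -1779)
(-1960 - 2344) + c = (-1960 - 2344) - 1779 = -4304 - 1779 = -6083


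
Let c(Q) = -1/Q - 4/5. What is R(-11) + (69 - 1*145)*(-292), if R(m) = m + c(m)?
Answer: 1219916/55 ≈ 22180.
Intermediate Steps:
c(Q) = -⅘ - 1/Q (c(Q) = -1/Q - 4*⅕ = -1/Q - ⅘ = -⅘ - 1/Q)
R(m) = -⅘ + m - 1/m (R(m) = m + (-⅘ - 1/m) = -⅘ + m - 1/m)
R(-11) + (69 - 1*145)*(-292) = (-⅘ - 11 - 1/(-11)) + (69 - 1*145)*(-292) = (-⅘ - 11 - 1*(-1/11)) + (69 - 145)*(-292) = (-⅘ - 11 + 1/11) - 76*(-292) = -644/55 + 22192 = 1219916/55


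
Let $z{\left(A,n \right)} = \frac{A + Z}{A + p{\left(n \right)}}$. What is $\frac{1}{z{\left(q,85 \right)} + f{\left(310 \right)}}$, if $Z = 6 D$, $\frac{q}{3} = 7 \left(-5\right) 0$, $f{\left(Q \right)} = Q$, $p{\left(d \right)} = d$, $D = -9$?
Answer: $\frac{85}{26296} \approx 0.0032324$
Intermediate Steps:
$q = 0$ ($q = 3 \cdot 7 \left(-5\right) 0 = 3 \left(\left(-35\right) 0\right) = 3 \cdot 0 = 0$)
$Z = -54$ ($Z = 6 \left(-9\right) = -54$)
$z{\left(A,n \right)} = \frac{-54 + A}{A + n}$ ($z{\left(A,n \right)} = \frac{A - 54}{A + n} = \frac{-54 + A}{A + n}$)
$\frac{1}{z{\left(q,85 \right)} + f{\left(310 \right)}} = \frac{1}{\frac{-54 + 0}{0 + 85} + 310} = \frac{1}{\frac{1}{85} \left(-54\right) + 310} = \frac{1}{- \frac{54}{85} + 310} = \frac{1}{\frac{26296}{85}} = \frac{85}{26296}$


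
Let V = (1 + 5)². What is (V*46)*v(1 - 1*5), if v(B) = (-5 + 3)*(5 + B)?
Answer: -3312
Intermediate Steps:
V = 36 (V = 6² = 36)
v(B) = -10 - 2*B (v(B) = -2*(5 + B) = -10 - 2*B)
(V*46)*v(1 - 1*5) = (36*46)*(-10 - 2*(1 - 1*5)) = 1656*(-10 - 2*(1 - 5)) = 1656*(-10 - 2*(-4)) = 1656*(-10 + 8) = 1656*(-2) = -3312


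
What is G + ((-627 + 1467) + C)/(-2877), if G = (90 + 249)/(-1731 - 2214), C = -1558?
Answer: 619069/3783255 ≈ 0.16363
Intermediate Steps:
G = -113/1315 (G = 339/(-3945) = 339*(-1/3945) = -113/1315 ≈ -0.085932)
G + ((-627 + 1467) + C)/(-2877) = -113/1315 + ((-627 + 1467) - 1558)/(-2877) = -113/1315 + (840 - 1558)*(-1/2877) = -113/1315 - 718*(-1/2877) = -113/1315 + 718/2877 = 619069/3783255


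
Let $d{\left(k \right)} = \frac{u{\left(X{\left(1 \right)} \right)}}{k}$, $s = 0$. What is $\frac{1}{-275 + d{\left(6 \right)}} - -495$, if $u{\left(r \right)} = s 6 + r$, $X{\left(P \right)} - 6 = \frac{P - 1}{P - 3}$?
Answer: $\frac{135629}{274} \approx 495.0$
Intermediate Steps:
$X{\left(P \right)} = 6 + \frac{-1 + P}{-3 + P}$ ($X{\left(P \right)} = 6 + \frac{P - 1}{P - 3} = 6 + \frac{-1 + P}{-3 + P}$)
$u{\left(r \right)} = r$ ($u{\left(r \right)} = 0 \cdot 6 + r = 0 + r = r$)
$d{\left(k \right)} = \frac{6}{k}$ ($d{\left(k \right)} = \frac{\frac{1}{-3 + 1} \left(-19 + 7 \cdot 1\right)}{k} = \frac{\frac{1}{-2} \left(-19 + 7\right)}{k} = \frac{\left(- \frac{1}{2}\right) \left(-12\right)}{k} = \frac{6}{k}$)
$\frac{1}{-275 + d{\left(6 \right)}} - -495 = \frac{1}{-275 + \frac{6}{6}} - -495 = \frac{1}{-275 + 6 \cdot \frac{1}{6}} + 495 = \frac{1}{-275 + 1} + 495 = \frac{1}{-274} + 495 = - \frac{1}{274} + 495 = \frac{135629}{274}$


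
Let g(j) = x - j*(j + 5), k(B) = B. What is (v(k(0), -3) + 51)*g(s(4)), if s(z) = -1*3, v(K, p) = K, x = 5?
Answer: 561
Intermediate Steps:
s(z) = -3
g(j) = 5 - j*(5 + j) (g(j) = 5 - j*(j + 5) = 5 - j*(5 + j))
(v(k(0), -3) + 51)*g(s(4)) = (0 + 51)*(5 - 1*(-3)**2 - 5*(-3)) = 51*(5 - 1*9 + 15) = 51*(5 - 9 + 15) = 51*11 = 561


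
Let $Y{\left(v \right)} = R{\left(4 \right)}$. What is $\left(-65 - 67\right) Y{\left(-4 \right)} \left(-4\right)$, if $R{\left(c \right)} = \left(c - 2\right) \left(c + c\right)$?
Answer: $8448$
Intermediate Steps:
$R{\left(c \right)} = 2 c \left(-2 + c\right)$ ($R{\left(c \right)} = \left(-2 + c\right) 2 c = 2 c \left(-2 + c\right)$)
$Y{\left(v \right)} = 16$ ($Y{\left(v \right)} = 2 \cdot 4 \left(-2 + 4\right) = 2 \cdot 4 \cdot 2 = 16$)
$\left(-65 - 67\right) Y{\left(-4 \right)} \left(-4\right) = \left(-65 - 67\right) 16 \left(-4\right) = \left(-132\right) 16 \left(-4\right) = \left(-2112\right) \left(-4\right) = 8448$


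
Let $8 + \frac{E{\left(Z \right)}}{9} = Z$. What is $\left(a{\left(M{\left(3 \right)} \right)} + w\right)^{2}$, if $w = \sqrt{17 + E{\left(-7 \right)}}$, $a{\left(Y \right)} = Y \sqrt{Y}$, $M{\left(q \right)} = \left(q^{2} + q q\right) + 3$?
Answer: $9143 + 42 i \sqrt{2478} \approx 9143.0 + 2090.7 i$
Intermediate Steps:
$M{\left(q \right)} = 3 + 2 q^{2}$ ($M{\left(q \right)} = \left(q^{2} + q^{2}\right) + 3 = 2 q^{2} + 3 = 3 + 2 q^{2}$)
$E{\left(Z \right)} = -72 + 9 Z$
$a{\left(Y \right)} = Y^{\frac{3}{2}}$
$w = i \sqrt{118}$ ($w = \sqrt{17 + \left(-72 + 9 \left(-7\right)\right)} = \sqrt{17 - 135} = \sqrt{-118} = i \sqrt{118} \approx 10.863 i$)
$\left(a{\left(M{\left(3 \right)} \right)} + w\right)^{2} = \left(\left(3 + 2 \cdot 3^{2}\right)^{\frac{3}{2}} + i \sqrt{118}\right)^{2} = \left(\left(3 + 2 \cdot 9\right)^{\frac{3}{2}} + i \sqrt{118}\right)^{2} = \left(\left(3 + 18\right)^{\frac{3}{2}} + i \sqrt{118}\right)^{2} = \left(21^{\frac{3}{2}} + i \sqrt{118}\right)^{2} = \left(21 \sqrt{21} + i \sqrt{118}\right)^{2}$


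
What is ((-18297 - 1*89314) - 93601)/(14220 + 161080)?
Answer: -50303/43825 ≈ -1.1478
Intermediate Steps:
((-18297 - 1*89314) - 93601)/(14220 + 161080) = ((-18297 - 89314) - 93601)/175300 = (-107611 - 93601)*(1/175300) = -201212*1/175300 = -50303/43825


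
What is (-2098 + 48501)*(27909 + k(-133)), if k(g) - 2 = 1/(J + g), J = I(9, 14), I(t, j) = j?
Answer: 22017613632/17 ≈ 1.2952e+9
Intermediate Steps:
J = 14
k(g) = 2 + 1/(14 + g)
(-2098 + 48501)*(27909 + k(-133)) = (-2098 + 48501)*(27909 + (29 + 2*(-133))/(14 - 133)) = 46403*(27909 + (29 - 266)/(-119)) = 46403*(27909 - 1/119*(-237)) = 46403*(27909 + 237/119) = 46403*(3321408/119) = 22017613632/17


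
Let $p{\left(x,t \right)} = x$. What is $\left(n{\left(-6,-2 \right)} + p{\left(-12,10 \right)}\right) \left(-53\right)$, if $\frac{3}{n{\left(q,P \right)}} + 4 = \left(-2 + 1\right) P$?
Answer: $\frac{1431}{2} \approx 715.5$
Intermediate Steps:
$n{\left(q,P \right)} = \frac{3}{-4 - P}$ ($n{\left(q,P \right)} = \frac{3}{-4 + \left(-2 + 1\right) P} = \frac{3}{-4 - P}$)
$\left(n{\left(-6,-2 \right)} + p{\left(-12,10 \right)}\right) \left(-53\right) = \left(- \frac{3}{4 - 2} - 12\right) \left(-53\right) = \left(- \frac{3}{2} - 12\right) \left(-53\right) = \left(- \frac{27}{2}\right) \left(-53\right) = \frac{1431}{2}$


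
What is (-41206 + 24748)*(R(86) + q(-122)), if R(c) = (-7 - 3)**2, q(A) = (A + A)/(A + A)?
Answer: -1662258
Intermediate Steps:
q(A) = 1 (q(A) = (2*A)/((2*A)) = (2*A)*(1/(2*A)) = 1)
R(c) = 100 (R(c) = (-10)**2 = 100)
(-41206 + 24748)*(R(86) + q(-122)) = (-41206 + 24748)*(100 + 1) = -16458*101 = -1662258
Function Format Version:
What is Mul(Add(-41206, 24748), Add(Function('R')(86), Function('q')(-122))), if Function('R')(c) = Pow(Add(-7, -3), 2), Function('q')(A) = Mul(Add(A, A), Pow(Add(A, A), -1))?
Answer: -1662258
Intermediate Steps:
Function('q')(A) = 1 (Function('q')(A) = Mul(Mul(2, A), Pow(Mul(2, A), -1)) = Mul(Mul(2, A), Mul(Rational(1, 2), Pow(A, -1))) = 1)
Function('R')(c) = 100 (Function('R')(c) = Pow(-10, 2) = 100)
Mul(Add(-41206, 24748), Add(Function('R')(86), Function('q')(-122))) = Mul(Add(-41206, 24748), Add(100, 1)) = Mul(-16458, 101) = -1662258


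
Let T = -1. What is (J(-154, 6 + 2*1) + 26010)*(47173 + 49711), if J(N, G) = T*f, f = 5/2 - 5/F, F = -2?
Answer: 2519468420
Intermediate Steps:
f = 5 (f = 5/2 - 5/(-2) = 5*(½) - 5*(-½) = 5/2 + 5/2 = 5)
J(N, G) = -5 (J(N, G) = -1*5 = -5)
(J(-154, 6 + 2*1) + 26010)*(47173 + 49711) = (-5 + 26010)*(47173 + 49711) = 26005*96884 = 2519468420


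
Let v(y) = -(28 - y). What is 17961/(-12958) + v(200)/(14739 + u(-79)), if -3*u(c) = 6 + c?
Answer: -9172167/6673370 ≈ -1.3744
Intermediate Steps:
u(c) = -2 - c/3 (u(c) = -(6 + c)/3 = -2 - c/3)
v(y) = -28 + y
17961/(-12958) + v(200)/(14739 + u(-79)) = 17961/(-12958) + (-28 + 200)/(14739 + (-2 - 1/3*(-79))) = 17961*(-1/12958) + 172/(14739 + (-2 + 79/3)) = -17961/12958 + 172/(14739 + 73/3) = -17961/12958 + 172/(44290/3) = -17961/12958 + 172*(3/44290) = -17961/12958 + 6/515 = -9172167/6673370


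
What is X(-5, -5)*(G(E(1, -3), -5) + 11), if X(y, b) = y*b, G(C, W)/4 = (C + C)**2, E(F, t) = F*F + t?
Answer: 1875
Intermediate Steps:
E(F, t) = t + F**2 (E(F, t) = F**2 + t = t + F**2)
G(C, W) = 16*C**2 (G(C, W) = 4*(C + C)**2 = 4*(2*C)**2 = 4*(4*C**2) = 16*C**2)
X(y, b) = b*y
X(-5, -5)*(G(E(1, -3), -5) + 11) = (-5*(-5))*(16*(-3 + 1**2)**2 + 11) = 25*(16*(-3 + 1)**2 + 11) = 25*(16*(-2)**2 + 11) = 25*(16*4 + 11) = 25*(64 + 11) = 25*75 = 1875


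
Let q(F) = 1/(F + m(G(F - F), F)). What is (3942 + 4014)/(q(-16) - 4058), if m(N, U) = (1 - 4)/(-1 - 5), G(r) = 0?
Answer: -3627/1850 ≈ -1.9605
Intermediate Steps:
m(N, U) = ½ (m(N, U) = -3/(-6) = -3*(-⅙) = ½)
q(F) = 1/(½ + F) (q(F) = 1/(F + ½) = 1/(½ + F))
(3942 + 4014)/(q(-16) - 4058) = (3942 + 4014)/(2/(1 + 2*(-16)) - 4058) = 7956/(2/(1 - 32) - 4058) = 7956/(2/(-31) - 4058) = 7956/(2*(-1/31) - 4058) = 7956/(-2/31 - 4058) = 7956/(-125800/31) = 7956*(-31/125800) = -3627/1850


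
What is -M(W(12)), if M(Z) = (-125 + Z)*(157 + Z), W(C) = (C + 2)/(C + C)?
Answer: 2823263/144 ≈ 19606.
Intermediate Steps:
W(C) = (2 + C)/(2*C) (W(C) = (2 + C)/((2*C)) = (2 + C)*(1/(2*C)) = (2 + C)/(2*C))
-M(W(12)) = -(-19625 + ((½)*(2 + 12)/12)² + 32*((½)*(2 + 12)/12)) = -(-19625 + ((½)*(1/12)*14)² + 32*((½)*(1/12)*14)) = -(-19625 + (7/12)² + 32*(7/12)) = -(-19625 + 49/144 + 56/3) = -1*(-2823263/144) = 2823263/144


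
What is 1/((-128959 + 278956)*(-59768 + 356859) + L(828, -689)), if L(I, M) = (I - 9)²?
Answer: 1/44563429488 ≈ 2.2440e-11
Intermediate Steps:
L(I, M) = (-9 + I)²
1/((-128959 + 278956)*(-59768 + 356859) + L(828, -689)) = 1/((-128959 + 278956)*(-59768 + 356859) + (-9 + 828)²) = 1/(149997*297091 + 819²) = 1/(44562758727 + 670761) = 1/44563429488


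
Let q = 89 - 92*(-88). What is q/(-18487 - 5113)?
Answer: -1637/4720 ≈ -0.34682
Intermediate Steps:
q = 8185 (q = 89 + 8096 = 8185)
q/(-18487 - 5113) = 8185/(-18487 - 5113) = 8185/(-23600) = 8185*(-1/23600) = -1637/4720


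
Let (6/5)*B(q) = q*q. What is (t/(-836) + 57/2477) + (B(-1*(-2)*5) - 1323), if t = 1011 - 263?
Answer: -175150375/141189 ≈ -1240.5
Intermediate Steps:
B(q) = 5*q²/6 (B(q) = 5*(q*q)/6 = 5*q²/6)
t = 748
(t/(-836) + 57/2477) + (B(-1*(-2)*5) - 1323) = (748/(-836) + 57/2477) + (5*(-1*(-2)*5)²/6 - 1323) = (748*(-1/836) + 57*(1/2477)) + (5*(2*5)²/6 - 1323) = (-17/19 + 57/2477) + ((⅚)*10² - 1323) = -41026/47063 + ((⅚)*100 - 1323) = -41026/47063 + (250/3 - 1323) = -41026/47063 - 3719/3 = -175150375/141189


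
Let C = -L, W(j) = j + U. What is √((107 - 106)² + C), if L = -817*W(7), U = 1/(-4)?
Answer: √22063/2 ≈ 74.268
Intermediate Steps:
U = -¼ (U = 1*(-¼) = -¼ ≈ -0.25000)
W(j) = -¼ + j (W(j) = j - ¼ = -¼ + j)
L = -22059/4 (L = -817*(-¼ + 7) = -817*27/4 = -22059/4 ≈ -5514.8)
C = 22059/4 (C = -1*(-22059/4) = 22059/4 ≈ 5514.8)
√((107 - 106)² + C) = √((107 - 106)² + 22059/4) = √(1² + 22059/4) = √(1 + 22059/4) = √(22063/4) = √22063/2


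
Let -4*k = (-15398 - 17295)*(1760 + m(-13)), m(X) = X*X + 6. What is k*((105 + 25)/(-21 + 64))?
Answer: 95627025/2 ≈ 4.7814e+7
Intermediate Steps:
m(X) = 6 + X**2 (m(X) = X**2 + 6 = 6 + X**2)
k = 63260955/4 (k = -(-15398 - 17295)*(1760 + (6 + (-13)**2))/4 = -(-32693)*(1760 + (6 + 169))/4 = -(-32693)*(1760 + 175)/4 = -(-32693)*1935/4 = -1/4*(-63260955) = 63260955/4 ≈ 1.5815e+7)
k*((105 + 25)/(-21 + 64)) = 63260955*((105 + 25)/(-21 + 64))/4 = 63260955*(130/43)/4 = 63260955*(130*(1/43))/4 = (63260955/4)*(130/43) = 95627025/2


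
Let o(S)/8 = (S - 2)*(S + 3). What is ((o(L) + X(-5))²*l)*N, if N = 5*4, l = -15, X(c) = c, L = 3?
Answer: -554700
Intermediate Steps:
o(S) = 8*(-2 + S)*(3 + S) (o(S) = 8*((S - 2)*(S + 3)) = 8*((-2 + S)*(3 + S)) = 8*(-2 + S)*(3 + S))
N = 20
((o(L) + X(-5))²*l)*N = (((-48 + 8*3 + 8*3²) - 5)²*(-15))*20 = (((-48 + 24 + 8*9) - 5)²*(-15))*20 = (((-48 + 24 + 72) - 5)²*(-15))*20 = ((48 - 5)²*(-15))*20 = (43²*(-15))*20 = (1849*(-15))*20 = -27735*20 = -554700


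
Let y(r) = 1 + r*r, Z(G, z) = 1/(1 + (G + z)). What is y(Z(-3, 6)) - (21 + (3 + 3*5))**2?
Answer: -24319/16 ≈ -1519.9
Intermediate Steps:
Z(G, z) = 1/(1 + G + z)
y(r) = 1 + r**2
y(Z(-3, 6)) - (21 + (3 + 3*5))**2 = (1 + (1/(1 - 3 + 6))**2) - (21 + (3 + 3*5))**2 = (1 + (1/4)**2) - (21 + (3 + 15))**2 = (1 + (1/4)**2) - (21 + 18)**2 = (1 + 1/16) - 1*39**2 = 17/16 - 1*1521 = 17/16 - 1521 = -24319/16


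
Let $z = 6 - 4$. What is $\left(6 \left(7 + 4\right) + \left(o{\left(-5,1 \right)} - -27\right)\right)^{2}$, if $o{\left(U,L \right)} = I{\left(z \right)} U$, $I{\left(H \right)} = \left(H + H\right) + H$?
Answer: $3969$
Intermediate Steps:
$z = 2$
$I{\left(H \right)} = 3 H$ ($I{\left(H \right)} = 2 H + H = 3 H$)
$o{\left(U,L \right)} = 6 U$ ($o{\left(U,L \right)} = 3 \cdot 2 U = 6 U$)
$\left(6 \left(7 + 4\right) + \left(o{\left(-5,1 \right)} - -27\right)\right)^{2} = \left(6 \left(7 + 4\right) + \left(6 \left(-5\right) - -27\right)\right)^{2} = \left(6 \cdot 11 + \left(-30 + 27\right)\right)^{2} = \left(66 - 3\right)^{2} = 63^{2} = 3969$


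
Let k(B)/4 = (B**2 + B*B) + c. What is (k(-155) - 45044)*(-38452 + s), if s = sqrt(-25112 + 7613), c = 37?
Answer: -5664133408 + 147304*I*sqrt(17499) ≈ -5.6641e+9 + 1.9486e+7*I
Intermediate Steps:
k(B) = 148 + 8*B**2 (k(B) = 4*((B**2 + B*B) + 37) = 4*((B**2 + B**2) + 37) = 4*(2*B**2 + 37) = 4*(37 + 2*B**2) = 148 + 8*B**2)
s = I*sqrt(17499) (s = sqrt(-17499) = I*sqrt(17499) ≈ 132.28*I)
(k(-155) - 45044)*(-38452 + s) = ((148 + 8*(-155)**2) - 45044)*(-38452 + I*sqrt(17499)) = ((148 + 8*24025) - 45044)*(-38452 + I*sqrt(17499)) = ((148 + 192200) - 45044)*(-38452 + I*sqrt(17499)) = (192348 - 45044)*(-38452 + I*sqrt(17499)) = 147304*(-38452 + I*sqrt(17499)) = -5664133408 + 147304*I*sqrt(17499)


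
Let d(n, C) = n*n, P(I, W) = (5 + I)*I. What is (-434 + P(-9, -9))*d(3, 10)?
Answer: -3582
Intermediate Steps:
P(I, W) = I*(5 + I)
d(n, C) = n²
(-434 + P(-9, -9))*d(3, 10) = (-434 - 9*(5 - 9))*3² = (-434 - 9*(-4))*9 = (-434 + 36)*9 = -398*9 = -3582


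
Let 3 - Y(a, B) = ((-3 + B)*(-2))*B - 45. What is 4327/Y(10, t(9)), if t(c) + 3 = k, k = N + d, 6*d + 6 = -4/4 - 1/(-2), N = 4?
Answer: 311544/3493 ≈ 89.191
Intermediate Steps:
d = -13/12 (d = -1 + (-4/4 - 1/(-2))/6 = -1 + (-4*¼ - 1*(-½))/6 = -1 + (-1 + ½)/6 = -1 + (⅙)*(-½) = -1 - 1/12 = -13/12 ≈ -1.0833)
k = 35/12 (k = 4 - 13/12 = 35/12 ≈ 2.9167)
t(c) = -1/12 (t(c) = -3 + 35/12 = -1/12)
Y(a, B) = 48 - B*(6 - 2*B) (Y(a, B) = 3 - (((-3 + B)*(-2))*B - 45) = 3 - ((6 - 2*B)*B - 45) = 3 - (B*(6 - 2*B) - 45) = 3 - (-45 + B*(6 - 2*B)) = 3 + (45 - B*(6 - 2*B)) = 48 - B*(6 - 2*B))
4327/Y(10, t(9)) = 4327/(48 - 6*(-1/12) + 2*(-1/12)²) = 4327/(48 + ½ + 2*(1/144)) = 4327/(48 + ½ + 1/72) = 4327/(3493/72) = 4327*(72/3493) = 311544/3493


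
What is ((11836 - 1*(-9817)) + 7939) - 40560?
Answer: -10968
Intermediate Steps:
((11836 - 1*(-9817)) + 7939) - 40560 = ((11836 + 9817) + 7939) - 40560 = (21653 + 7939) - 40560 = 29592 - 40560 = -10968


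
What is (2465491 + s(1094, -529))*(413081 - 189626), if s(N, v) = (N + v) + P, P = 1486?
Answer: 551384597610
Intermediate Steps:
s(N, v) = 1486 + N + v (s(N, v) = (N + v) + 1486 = 1486 + N + v)
(2465491 + s(1094, -529))*(413081 - 189626) = (2465491 + (1486 + 1094 - 529))*(413081 - 189626) = (2465491 + 2051)*223455 = 2467542*223455 = 551384597610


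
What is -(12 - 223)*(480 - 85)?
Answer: 83345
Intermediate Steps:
-(12 - 223)*(480 - 85) = -(-211)*395 = -1*(-83345) = 83345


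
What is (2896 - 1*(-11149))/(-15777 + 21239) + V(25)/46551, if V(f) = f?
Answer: 653945345/254261562 ≈ 2.5719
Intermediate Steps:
(2896 - 1*(-11149))/(-15777 + 21239) + V(25)/46551 = (2896 - 1*(-11149))/(-15777 + 21239) + 25/46551 = (2896 + 11149)/5462 + 25*(1/46551) = 14045*(1/5462) + 25/46551 = 14045/5462 + 25/46551 = 653945345/254261562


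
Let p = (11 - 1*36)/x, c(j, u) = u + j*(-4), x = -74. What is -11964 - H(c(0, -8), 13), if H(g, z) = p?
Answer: -885361/74 ≈ -11964.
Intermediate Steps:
c(j, u) = u - 4*j
p = 25/74 (p = (11 - 1*36)/(-74) = (11 - 36)*(-1/74) = -25*(-1/74) = 25/74 ≈ 0.33784)
H(g, z) = 25/74
-11964 - H(c(0, -8), 13) = -11964 - 1*25/74 = -11964 - 25/74 = -885361/74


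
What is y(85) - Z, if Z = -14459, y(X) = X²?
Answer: 21684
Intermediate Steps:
y(85) - Z = 85² - 1*(-14459) = 7225 + 14459 = 21684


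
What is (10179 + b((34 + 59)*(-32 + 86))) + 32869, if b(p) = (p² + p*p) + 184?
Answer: 50484200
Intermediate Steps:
b(p) = 184 + 2*p² (b(p) = (p² + p²) + 184 = 2*p² + 184 = 184 + 2*p²)
(10179 + b((34 + 59)*(-32 + 86))) + 32869 = (10179 + (184 + 2*((34 + 59)*(-32 + 86))²)) + 32869 = (10179 + (184 + 2*(93*54)²)) + 32869 = (10179 + (184 + 2*5022²)) + 32869 = (10179 + (184 + 2*25220484)) + 32869 = (10179 + (184 + 50440968)) + 32869 = (10179 + 50441152) + 32869 = 50451331 + 32869 = 50484200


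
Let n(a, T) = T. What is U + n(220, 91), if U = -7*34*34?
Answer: -8001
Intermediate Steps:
U = -8092 (U = -238*34 = -8092)
U + n(220, 91) = -8092 + 91 = -8001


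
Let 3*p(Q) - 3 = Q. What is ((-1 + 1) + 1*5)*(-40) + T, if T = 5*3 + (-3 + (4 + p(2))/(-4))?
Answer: -2273/12 ≈ -189.42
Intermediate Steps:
p(Q) = 1 + Q/3
T = 127/12 (T = 5*3 + (-3 + (4 + (1 + (⅓)*2))/(-4)) = 15 + (-3 - (4 + (1 + ⅔))/4) = 15 + (-3 - (4 + 5/3)/4) = 15 + (-3 - ¼*17/3) = 15 + (-3 - 17/12) = 15 - 53/12 = 127/12 ≈ 10.583)
((-1 + 1) + 1*5)*(-40) + T = ((-1 + 1) + 1*5)*(-40) + 127/12 = (0 + 5)*(-40) + 127/12 = 5*(-40) + 127/12 = -200 + 127/12 = -2273/12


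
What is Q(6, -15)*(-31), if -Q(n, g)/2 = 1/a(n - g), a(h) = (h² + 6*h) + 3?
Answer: 31/285 ≈ 0.10877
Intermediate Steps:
a(h) = 3 + h² + 6*h
Q(n, g) = -2/(3 + (n - g)² - 6*g + 6*n) (Q(n, g) = -2/(3 + (n - g)² + 6*(n - g)) = -2/(3 + (n - g)² + (-6*g + 6*n)) = -2/(3 + (n - g)² - 6*g + 6*n))
Q(6, -15)*(-31) = -2/(3 + (-15 - 1*6)² - 6*(-15) + 6*6)*(-31) = -2/(3 + (-15 - 6)² + 90 + 36)*(-31) = -2/(3 + (-21)² + 90 + 36)*(-31) = -2/(3 + 441 + 90 + 36)*(-31) = -2/570*(-31) = -2*1/570*(-31) = -1/285*(-31) = 31/285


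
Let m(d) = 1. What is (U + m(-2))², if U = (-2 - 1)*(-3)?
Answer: 100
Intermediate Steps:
U = 9 (U = -3*(-3) = 9)
(U + m(-2))² = (9 + 1)² = 10² = 100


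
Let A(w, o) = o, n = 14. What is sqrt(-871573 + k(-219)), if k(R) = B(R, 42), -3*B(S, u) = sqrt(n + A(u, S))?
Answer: sqrt(-7844157 - 3*I*sqrt(205))/3 ≈ 0.0025561 - 933.58*I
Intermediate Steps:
B(S, u) = -sqrt(14 + S)/3
k(R) = -sqrt(14 + R)/3
sqrt(-871573 + k(-219)) = sqrt(-871573 - sqrt(14 - 219)/3) = sqrt(-871573 - I*sqrt(205)/3)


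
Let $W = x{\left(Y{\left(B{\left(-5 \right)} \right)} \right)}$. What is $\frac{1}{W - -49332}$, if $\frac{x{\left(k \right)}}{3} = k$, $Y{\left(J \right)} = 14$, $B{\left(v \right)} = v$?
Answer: $\frac{1}{49374} \approx 2.0254 \cdot 10^{-5}$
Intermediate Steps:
$x{\left(k \right)} = 3 k$
$W = 42$ ($W = 3 \cdot 14 = 42$)
$\frac{1}{W - -49332} = \frac{1}{42 - -49332} = \frac{1}{42 + 49332} = \frac{1}{49374}$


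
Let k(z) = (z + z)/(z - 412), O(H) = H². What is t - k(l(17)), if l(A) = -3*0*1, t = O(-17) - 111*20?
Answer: -1931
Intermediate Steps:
t = -1931 (t = (-17)² - 111*20 = 289 - 2220 = -1931)
l(A) = 0 (l(A) = 0*1 = 0)
k(z) = 2*z/(-412 + z) (k(z) = (2*z)/(-412 + z) = 2*z/(-412 + z))
t - k(l(17)) = -1931 - 2*0/(-412 + 0) = -1931 - 2*0/(-412) = -1931 - 2*0*(-1)/412 = -1931 - 1*0 = -1931 + 0 = -1931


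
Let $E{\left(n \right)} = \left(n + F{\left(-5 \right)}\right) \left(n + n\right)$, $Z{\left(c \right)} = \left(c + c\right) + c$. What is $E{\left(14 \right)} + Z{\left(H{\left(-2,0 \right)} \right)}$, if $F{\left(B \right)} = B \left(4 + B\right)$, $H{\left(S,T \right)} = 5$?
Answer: $547$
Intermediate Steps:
$Z{\left(c \right)} = 3 c$ ($Z{\left(c \right)} = 2 c + c = 3 c$)
$E{\left(n \right)} = 2 n \left(5 + n\right)$ ($E{\left(n \right)} = \left(n - 5 \left(4 - 5\right)\right) \left(n + n\right) = \left(n - -5\right) 2 n = \left(n + 5\right) 2 n = \left(5 + n\right) 2 n = 2 n \left(5 + n\right)$)
$E{\left(14 \right)} + Z{\left(H{\left(-2,0 \right)} \right)} = 2 \cdot 14 \left(5 + 14\right) + 3 \cdot 5 = 2 \cdot 14 \cdot 19 + 15 = 532 + 15 = 547$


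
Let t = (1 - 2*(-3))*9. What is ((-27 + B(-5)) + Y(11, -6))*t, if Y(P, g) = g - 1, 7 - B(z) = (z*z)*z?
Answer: 6174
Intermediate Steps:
t = 63 (t = (1 + 6)*9 = 7*9 = 63)
B(z) = 7 - z³ (B(z) = 7 - z*z*z = 7 - z²*z = 7 - z³)
Y(P, g) = -1 + g
((-27 + B(-5)) + Y(11, -6))*t = ((-27 + (7 - 1*(-5)³)) + (-1 - 6))*63 = ((-27 + (7 - 1*(-125))) - 7)*63 = ((-27 + (7 + 125)) - 7)*63 = ((-27 + 132) - 7)*63 = (105 - 7)*63 = 98*63 = 6174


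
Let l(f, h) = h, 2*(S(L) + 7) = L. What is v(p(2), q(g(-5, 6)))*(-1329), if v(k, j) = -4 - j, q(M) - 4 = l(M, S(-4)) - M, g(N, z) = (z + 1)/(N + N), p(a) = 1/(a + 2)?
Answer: -3987/10 ≈ -398.70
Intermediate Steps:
S(L) = -7 + L/2
p(a) = 1/(2 + a)
g(N, z) = (1 + z)/(2*N) (g(N, z) = (1 + z)/((2*N)) = (1 + z)*(1/(2*N)) = (1 + z)/(2*N))
q(M) = -5 - M (q(M) = 4 + ((-7 + (1/2)*(-4)) - M) = 4 + ((-7 - 2) - M) = 4 + (-9 - M) = -5 - M)
v(p(2), q(g(-5, 6)))*(-1329) = (-4 - (-5 - (1 + 6)/(2*(-5))))*(-1329) = (-4 - (-5 - (-1)*7/(2*5)))*(-1329) = (-4 - (-5 - 1*(-7/10)))*(-1329) = (-4 - (-5 + 7/10))*(-1329) = (-4 - 1*(-43/10))*(-1329) = (-4 + 43/10)*(-1329) = (3/10)*(-1329) = -3987/10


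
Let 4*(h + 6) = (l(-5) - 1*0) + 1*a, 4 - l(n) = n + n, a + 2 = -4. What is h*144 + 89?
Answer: -487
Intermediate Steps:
a = -6 (a = -2 - 4 = -6)
l(n) = 4 - 2*n (l(n) = 4 - (n + n) = 4 - 2*n)
h = -4 (h = -6 + (((4 - 2*(-5)) - 1*0) + 1*(-6))/4 = -6 + (((4 + 10) + 0) - 6)/4 = -6 + ((14 + 0) - 6)/4 = -6 + (14 - 6)/4 = -6 + (¼)*8 = -6 + 2 = -4)
h*144 + 89 = -4*144 + 89 = -576 + 89 = -487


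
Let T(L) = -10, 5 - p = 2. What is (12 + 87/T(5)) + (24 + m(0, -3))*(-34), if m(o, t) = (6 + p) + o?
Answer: -11187/10 ≈ -1118.7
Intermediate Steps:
p = 3 (p = 5 - 1*2 = 5 - 2 = 3)
m(o, t) = 9 + o (m(o, t) = (6 + 3) + o = 9 + o)
(12 + 87/T(5)) + (24 + m(0, -3))*(-34) = (12 + 87/(-10)) + (24 + (9 + 0))*(-34) = (12 - ⅒*87) + (24 + 9)*(-34) = (12 - 87/10) + 33*(-34) = 33/10 - 1122 = -11187/10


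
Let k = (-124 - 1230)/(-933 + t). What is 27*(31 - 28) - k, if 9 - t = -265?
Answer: 52025/659 ≈ 78.945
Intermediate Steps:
t = 274 (t = 9 - 1*(-265) = 9 + 265 = 274)
k = 1354/659 (k = (-124 - 1230)/(-933 + 274) = -1354/(-659) = -1354*(-1/659) = 1354/659 ≈ 2.0546)
27*(31 - 28) - k = 27*(31 - 28) - 1*1354/659 = 27*3 - 1354/659 = 81 - 1354/659 = 52025/659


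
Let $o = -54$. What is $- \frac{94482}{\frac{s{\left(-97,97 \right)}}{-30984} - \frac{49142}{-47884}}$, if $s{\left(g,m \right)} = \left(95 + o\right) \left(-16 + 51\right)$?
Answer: $- \frac{35044267977648}{363475547} \approx -96414.0$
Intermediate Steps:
$s{\left(g,m \right)} = 1435$ ($s{\left(g,m \right)} = \left(95 - 54\right) \left(-16 + 51\right) = 41 \cdot 35 = 1435$)
$- \frac{94482}{\frac{s{\left(-97,97 \right)}}{-30984} - \frac{49142}{-47884}} = - \frac{94482}{\frac{1435}{-30984} - \frac{49142}{-47884}} = - \frac{94482}{1435 \left(- \frac{1}{30984}\right) - - \frac{24571}{23942}} = - \frac{94482}{- \frac{1435}{30984} + \frac{24571}{23942}} = - \frac{94482}{\frac{363475547}{370909464}} = \left(-94482\right) \frac{370909464}{363475547} = - \frac{35044267977648}{363475547}$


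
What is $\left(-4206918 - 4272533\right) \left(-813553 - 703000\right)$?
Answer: $12859536852403$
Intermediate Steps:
$\left(-4206918 - 4272533\right) \left(-813553 - 703000\right) = - 8479451 \left(-813553 + \left(-2050025 + 1347025\right)\right) = - 8479451 \left(-813553 - 703000\right) = \left(-8479451\right) \left(-1516553\right) = 12859536852403$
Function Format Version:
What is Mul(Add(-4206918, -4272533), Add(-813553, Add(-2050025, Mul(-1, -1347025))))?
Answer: 12859536852403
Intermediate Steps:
Mul(Add(-4206918, -4272533), Add(-813553, Add(-2050025, Mul(-1, -1347025)))) = Mul(-8479451, Add(-813553, Add(-2050025, 1347025))) = Mul(-8479451, Add(-813553, -703000)) = Mul(-8479451, -1516553) = 12859536852403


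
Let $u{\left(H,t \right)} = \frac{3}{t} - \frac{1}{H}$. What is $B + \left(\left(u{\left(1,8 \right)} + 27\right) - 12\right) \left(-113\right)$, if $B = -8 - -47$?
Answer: $- \frac{12683}{8} \approx -1585.4$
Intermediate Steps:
$u{\left(H,t \right)} = - \frac{1}{H} + \frac{3}{t}$
$B = 39$ ($B = -8 + 47 = 39$)
$B + \left(\left(u{\left(1,8 \right)} + 27\right) - 12\right) \left(-113\right) = 39 + \left(\left(\left(- 1^{-1} + \frac{3}{8}\right) + 27\right) - 12\right) \left(-113\right) = 39 + \left(\left(\left(\left(-1\right) 1 + 3 \cdot \frac{1}{8}\right) + 27\right) - 12\right) \left(-113\right) = 39 + \left(\left(\left(-1 + \frac{3}{8}\right) + 27\right) - 12\right) \left(-113\right) = 39 + \left(\left(- \frac{5}{8} + 27\right) - 12\right) \left(-113\right) = 39 + \left(\frac{211}{8} - 12\right) \left(-113\right) = 39 + \frac{115}{8} \left(-113\right) = 39 - \frac{12995}{8} = - \frac{12683}{8}$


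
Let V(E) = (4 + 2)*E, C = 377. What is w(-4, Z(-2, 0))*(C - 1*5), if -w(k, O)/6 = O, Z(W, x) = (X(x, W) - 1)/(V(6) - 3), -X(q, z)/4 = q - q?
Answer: 744/11 ≈ 67.636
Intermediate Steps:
X(q, z) = 0 (X(q, z) = -4*(q - q) = -4*0 = 0)
V(E) = 6*E
Z(W, x) = -1/33 (Z(W, x) = (0 - 1)/(6*6 - 3) = -1/(36 - 3) = -1/33)
w(k, O) = -6*O
w(-4, Z(-2, 0))*(C - 1*5) = (-6*(-1/33))*(377 - 1*5) = 2*(377 - 5)/11 = (2/11)*372 = 744/11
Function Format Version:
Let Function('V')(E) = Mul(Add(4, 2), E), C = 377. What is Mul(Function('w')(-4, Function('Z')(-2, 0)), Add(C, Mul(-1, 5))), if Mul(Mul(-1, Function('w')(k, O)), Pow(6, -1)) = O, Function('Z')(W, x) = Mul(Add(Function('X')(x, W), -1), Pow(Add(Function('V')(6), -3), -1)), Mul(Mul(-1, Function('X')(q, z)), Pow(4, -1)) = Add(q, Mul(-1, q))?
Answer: Rational(744, 11) ≈ 67.636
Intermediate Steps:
Function('X')(q, z) = 0 (Function('X')(q, z) = Mul(-4, Add(q, Mul(-1, q))) = Mul(-4, 0) = 0)
Function('V')(E) = Mul(6, E)
Function('Z')(W, x) = Rational(-1, 33) (Function('Z')(W, x) = Mul(Add(0, -1), Pow(Add(Mul(6, 6), -3), -1)) = Mul(-1, Pow(Add(36, -3), -1)) = Mul(-1, Pow(33, -1)) = Mul(-1, Rational(1, 33)) = Rational(-1, 33))
Function('w')(k, O) = Mul(-6, O)
Mul(Function('w')(-4, Function('Z')(-2, 0)), Add(C, Mul(-1, 5))) = Mul(Mul(-6, Rational(-1, 33)), Add(377, Mul(-1, 5))) = Mul(Rational(2, 11), Add(377, -5)) = Mul(Rational(2, 11), 372) = Rational(744, 11)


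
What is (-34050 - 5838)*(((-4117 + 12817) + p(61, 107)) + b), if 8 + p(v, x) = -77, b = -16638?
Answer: 320021424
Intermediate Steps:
p(v, x) = -85 (p(v, x) = -8 - 77 = -85)
(-34050 - 5838)*(((-4117 + 12817) + p(61, 107)) + b) = (-34050 - 5838)*(((-4117 + 12817) - 85) - 16638) = -39888*((8700 - 85) - 16638) = -39888*(8615 - 16638) = -39888*(-8023) = 320021424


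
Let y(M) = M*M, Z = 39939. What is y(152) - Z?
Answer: -16835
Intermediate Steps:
y(M) = M²
y(152) - Z = 152² - 1*39939 = 23104 - 39939 = -16835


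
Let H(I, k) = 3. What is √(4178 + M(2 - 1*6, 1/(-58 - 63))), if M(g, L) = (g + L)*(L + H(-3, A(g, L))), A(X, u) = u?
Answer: 4*√3812158/121 ≈ 64.545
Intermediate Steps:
M(g, L) = (3 + L)*(L + g) (M(g, L) = (g + L)*(L + 3) = (L + g)*(3 + L) = (3 + L)*(L + g))
√(4178 + M(2 - 1*6, 1/(-58 - 63))) = √(4178 + ((1/(-58 - 63))² + 3/(-58 - 63) + 3*(2 - 1*6) + (2 - 1*6)/(-58 - 63))) = √(4178 + ((1/(-121))² + 3/(-121) + 3*(2 - 6) + (2 - 6)/(-121))) = √(4178 + ((-1/121)² + 3*(-1/121) + 3*(-4) - 1/121*(-4))) = √(4178 + (1/14641 - 3/121 - 12 + 4/121)) = √(4178 - 175570/14641) = √(60994528/14641) = 4*√3812158/121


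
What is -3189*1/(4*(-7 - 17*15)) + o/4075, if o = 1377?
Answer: 14438271/4270600 ≈ 3.3809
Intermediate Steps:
-3189*1/(4*(-7 - 17*15)) + o/4075 = -3189*1/(4*(-7 - 17*15)) + 1377/4075 = -3189*1/(4*(-7 - 255)) + 1377*(1/4075) = -3189/((-262*4)) + 1377/4075 = -3189/(-1048) + 1377/4075 = -3189*(-1/1048) + 1377/4075 = 3189/1048 + 1377/4075 = 14438271/4270600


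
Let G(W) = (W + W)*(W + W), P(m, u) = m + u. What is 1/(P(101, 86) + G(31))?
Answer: 1/4031 ≈ 0.00024808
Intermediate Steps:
G(W) = 4*W² (G(W) = (2*W)*(2*W) = 4*W²)
1/(P(101, 86) + G(31)) = 1/((101 + 86) + 4*31²) = 1/(187 + 4*961) = 1/(187 + 3844) = 1/4031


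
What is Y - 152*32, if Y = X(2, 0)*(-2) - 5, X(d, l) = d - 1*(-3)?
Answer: -4879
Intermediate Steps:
X(d, l) = 3 + d (X(d, l) = d + 3 = 3 + d)
Y = -15 (Y = (3 + 2)*(-2) - 5 = 5*(-2) - 5 = -10 - 5 = -15)
Y - 152*32 = -15 - 152*32 = -15 - 4864 = -4879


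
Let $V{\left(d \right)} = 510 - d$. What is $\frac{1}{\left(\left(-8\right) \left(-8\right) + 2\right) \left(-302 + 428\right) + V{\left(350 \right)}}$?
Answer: $\frac{1}{8476} \approx 0.00011798$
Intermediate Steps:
$\frac{1}{\left(\left(-8\right) \left(-8\right) + 2\right) \left(-302 + 428\right) + V{\left(350 \right)}} = \frac{1}{\left(\left(-8\right) \left(-8\right) + 2\right) \left(-302 + 428\right) + \left(510 - 350\right)} = \frac{1}{\left(64 + 2\right) 126 + \left(510 - 350\right)} = \frac{1}{66 \cdot 126 + 160} = \frac{1}{8316 + 160} = \frac{1}{8476}$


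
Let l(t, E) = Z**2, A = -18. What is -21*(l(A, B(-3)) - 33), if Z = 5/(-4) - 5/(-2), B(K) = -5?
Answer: 10563/16 ≈ 660.19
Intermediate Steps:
Z = 5/4 (Z = 5*(-1/4) - 5*(-1/2) = -5/4 + 5/2 = 5/4 ≈ 1.2500)
l(t, E) = 25/16 (l(t, E) = (5/4)**2 = 25/16)
-21*(l(A, B(-3)) - 33) = -21*(25/16 - 33) = -21*(-503)/16 = -1*(-10563/16) = 10563/16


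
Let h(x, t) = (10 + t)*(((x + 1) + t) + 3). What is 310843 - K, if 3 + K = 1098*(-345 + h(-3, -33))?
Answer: -118472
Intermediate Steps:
h(x, t) = (10 + t)*(4 + t + x) (h(x, t) = (10 + t)*(((1 + x) + t) + 3) = (10 + t)*((1 + t + x) + 3) = (10 + t)*(4 + t + x))
K = 429315 (K = -3 + 1098*(-345 + (40 + (-33)**2 + 10*(-3) + 14*(-33) - 33*(-3))) = -3 + 1098*(-345 + (40 + 1089 - 30 - 462 + 99)) = -3 + 1098*(-345 + 736) = -3 + 1098*391 = -3 + 429318 = 429315)
310843 - K = 310843 - 1*429315 = 310843 - 429315 = -118472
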